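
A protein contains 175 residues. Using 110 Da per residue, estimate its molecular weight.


MW = n_residues * 110 Da
MW = 175 * 110
MW = 19250 Da

19250 Da


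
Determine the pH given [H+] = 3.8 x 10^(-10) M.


pH = -log10([H+])
pH = -log10(3.8 x 10^(-10))
pH = 9.4202

9.4202


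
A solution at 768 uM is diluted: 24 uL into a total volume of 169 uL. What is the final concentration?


C2 = C1 * V1 / V2
C2 = 768 * 24 / 169
C2 = 109.0651 uM

109.0651 uM


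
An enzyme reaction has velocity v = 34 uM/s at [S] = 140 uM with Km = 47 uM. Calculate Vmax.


Vmax = v * (Km + [S]) / [S]
Vmax = 34 * (47 + 140) / 140
Vmax = 45.4143 uM/s

45.4143 uM/s


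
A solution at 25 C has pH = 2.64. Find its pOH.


pOH = 14 - pH
pOH = 14 - 2.64
pOH = 11.36

11.36


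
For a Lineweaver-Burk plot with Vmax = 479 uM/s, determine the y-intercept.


y-intercept = 1/Vmax
= 1/479
= 0.0021 s/uM

0.0021 s/uM


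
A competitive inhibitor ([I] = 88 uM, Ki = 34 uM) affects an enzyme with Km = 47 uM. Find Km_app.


Km_app = Km * (1 + [I]/Ki)
Km_app = 47 * (1 + 88/34)
Km_app = 168.6471 uM

168.6471 uM


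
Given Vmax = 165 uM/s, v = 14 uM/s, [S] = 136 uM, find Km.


Km = [S] * (Vmax - v) / v
Km = 136 * (165 - 14) / 14
Km = 1466.8571 uM

1466.8571 uM


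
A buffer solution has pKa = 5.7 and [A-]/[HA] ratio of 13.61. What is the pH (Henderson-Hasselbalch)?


pH = pKa + log10([A-]/[HA])
pH = 5.7 + log10(13.61)
pH = 6.8339

6.8339


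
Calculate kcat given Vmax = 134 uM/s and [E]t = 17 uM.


kcat = Vmax / [E]t
kcat = 134 / 17
kcat = 7.8824 s^-1

7.8824 s^-1


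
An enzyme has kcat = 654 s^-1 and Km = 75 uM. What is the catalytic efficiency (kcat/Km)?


Catalytic efficiency = kcat / Km
= 654 / 75
= 8.72 uM^-1*s^-1

8.72 uM^-1*s^-1


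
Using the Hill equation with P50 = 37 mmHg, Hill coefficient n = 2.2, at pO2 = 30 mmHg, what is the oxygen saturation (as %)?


Y = pO2^n / (P50^n + pO2^n)
Y = 30^2.2 / (37^2.2 + 30^2.2)
Y = 38.67%

38.67%


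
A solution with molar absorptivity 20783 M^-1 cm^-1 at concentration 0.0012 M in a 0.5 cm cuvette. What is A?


A = epsilon * c * l
A = 20783 * 0.0012 * 0.5
A = 12.4698

12.4698


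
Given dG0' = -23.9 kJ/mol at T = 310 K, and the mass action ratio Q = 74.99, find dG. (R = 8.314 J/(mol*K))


dG = dG0' + RT * ln(Q) / 1000
dG = -23.9 + 8.314 * 310 * ln(74.99) / 1000
dG = -12.7727 kJ/mol

-12.7727 kJ/mol


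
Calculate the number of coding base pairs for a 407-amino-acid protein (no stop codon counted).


Each amino acid = 1 codon = 3 bp
bp = 407 * 3 = 1221 bp

1221 bp


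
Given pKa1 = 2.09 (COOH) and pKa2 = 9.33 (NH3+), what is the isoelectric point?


pI = (pKa1 + pKa2) / 2
pI = (2.09 + 9.33) / 2
pI = 5.71

5.71


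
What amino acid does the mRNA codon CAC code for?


Standard genetic code lookup.
Codon CAC -> His

His


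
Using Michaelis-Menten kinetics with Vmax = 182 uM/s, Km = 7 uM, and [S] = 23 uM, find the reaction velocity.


v = Vmax * [S] / (Km + [S])
v = 182 * 23 / (7 + 23)
v = 139.5333 uM/s

139.5333 uM/s


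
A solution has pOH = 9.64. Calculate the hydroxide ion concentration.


[OH-] = 10^(-pOH)
[OH-] = 10^(-9.64)
[OH-] = 2.291e-10 M

2.291e-10 M


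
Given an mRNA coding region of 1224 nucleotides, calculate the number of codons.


codons = nucleotides / 3
codons = 1224 / 3 = 408

408


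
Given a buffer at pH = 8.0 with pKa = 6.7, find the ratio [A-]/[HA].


[A-]/[HA] = 10^(pH - pKa)
= 10^(8.0 - 6.7)
= 19.9526

19.9526


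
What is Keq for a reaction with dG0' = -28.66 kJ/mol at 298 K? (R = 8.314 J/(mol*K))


Keq = exp(-dG0 * 1000 / (R * T))
Keq = exp(-(-28.66) * 1000 / (8.314 * 298))
Keq = 105638.3598

105638.3598


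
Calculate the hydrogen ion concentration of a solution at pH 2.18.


[H+] = 10^(-pH)
[H+] = 10^(-2.18)
[H+] = 0.0066 M

0.0066 M


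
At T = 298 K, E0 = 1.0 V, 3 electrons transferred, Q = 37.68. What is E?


E = E0 - (RT/nF) * ln(Q)
E = 1.0 - (8.314 * 298 / (3 * 96485)) * ln(37.68)
E = 0.9689 V

0.9689 V


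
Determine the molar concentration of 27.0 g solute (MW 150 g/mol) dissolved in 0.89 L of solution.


C = (mass / MW) / volume
C = (27.0 / 150) / 0.89
C = 0.2022 M

0.2022 M


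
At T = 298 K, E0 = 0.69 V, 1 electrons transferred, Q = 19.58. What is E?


E = E0 - (RT/nF) * ln(Q)
E = 0.69 - (8.314 * 298 / (1 * 96485)) * ln(19.58)
E = 0.6136 V

0.6136 V


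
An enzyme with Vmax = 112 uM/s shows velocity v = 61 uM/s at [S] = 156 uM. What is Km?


Km = [S] * (Vmax - v) / v
Km = 156 * (112 - 61) / 61
Km = 130.4262 uM

130.4262 uM


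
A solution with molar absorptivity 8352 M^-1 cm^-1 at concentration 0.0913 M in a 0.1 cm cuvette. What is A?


A = epsilon * c * l
A = 8352 * 0.0913 * 0.1
A = 76.2538

76.2538


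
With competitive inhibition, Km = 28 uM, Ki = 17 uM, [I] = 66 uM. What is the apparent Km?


Km_app = Km * (1 + [I]/Ki)
Km_app = 28 * (1 + 66/17)
Km_app = 136.7059 uM

136.7059 uM


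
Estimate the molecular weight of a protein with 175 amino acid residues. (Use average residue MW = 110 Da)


MW = n_residues * 110 Da
MW = 175 * 110
MW = 19250 Da

19250 Da


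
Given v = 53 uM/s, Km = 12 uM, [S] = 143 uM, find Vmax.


Vmax = v * (Km + [S]) / [S]
Vmax = 53 * (12 + 143) / 143
Vmax = 57.4476 uM/s

57.4476 uM/s


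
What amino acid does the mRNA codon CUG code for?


Standard genetic code lookup.
Codon CUG -> Leu

Leu


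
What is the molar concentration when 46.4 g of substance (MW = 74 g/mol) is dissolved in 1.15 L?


C = (mass / MW) / volume
C = (46.4 / 74) / 1.15
C = 0.5452 M

0.5452 M


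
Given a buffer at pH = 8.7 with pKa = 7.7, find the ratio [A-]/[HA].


[A-]/[HA] = 10^(pH - pKa)
= 10^(8.7 - 7.7)
= 10.0

10.0


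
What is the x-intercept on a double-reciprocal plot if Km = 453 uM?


x-intercept = -1/Km
= -1/453
= -0.0022 1/uM

-0.0022 1/uM


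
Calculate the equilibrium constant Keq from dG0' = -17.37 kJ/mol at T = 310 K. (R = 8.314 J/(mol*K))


Keq = exp(-dG0 * 1000 / (R * T))
Keq = exp(-(-17.37) * 1000 / (8.314 * 310))
Keq = 845.1437

845.1437


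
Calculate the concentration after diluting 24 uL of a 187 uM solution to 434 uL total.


C2 = C1 * V1 / V2
C2 = 187 * 24 / 434
C2 = 10.341 uM

10.341 uM


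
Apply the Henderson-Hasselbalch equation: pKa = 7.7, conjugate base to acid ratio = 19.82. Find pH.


pH = pKa + log10([A-]/[HA])
pH = 7.7 + log10(19.82)
pH = 8.9971

8.9971


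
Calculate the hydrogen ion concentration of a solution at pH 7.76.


[H+] = 10^(-pH)
[H+] = 10^(-7.76)
[H+] = 1.738e-08 M

1.738e-08 M


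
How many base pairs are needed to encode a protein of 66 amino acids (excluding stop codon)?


Each amino acid = 1 codon = 3 bp
bp = 66 * 3 = 198 bp

198 bp


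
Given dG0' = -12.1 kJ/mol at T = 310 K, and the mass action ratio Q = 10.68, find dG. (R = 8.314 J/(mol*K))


dG = dG0' + RT * ln(Q) / 1000
dG = -12.1 + 8.314 * 310 * ln(10.68) / 1000
dG = -5.9959 kJ/mol

-5.9959 kJ/mol


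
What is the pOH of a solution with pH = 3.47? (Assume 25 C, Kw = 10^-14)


pOH = 14 - pH
pOH = 14 - 3.47
pOH = 10.53

10.53


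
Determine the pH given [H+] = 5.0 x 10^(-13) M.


pH = -log10([H+])
pH = -log10(5.0 x 10^(-13))
pH = 12.301

12.301


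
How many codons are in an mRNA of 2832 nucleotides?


codons = nucleotides / 3
codons = 2832 / 3 = 944

944


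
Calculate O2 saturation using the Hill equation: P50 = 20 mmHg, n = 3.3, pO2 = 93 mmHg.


Y = pO2^n / (P50^n + pO2^n)
Y = 93^3.3 / (20^3.3 + 93^3.3)
Y = 99.38%

99.38%


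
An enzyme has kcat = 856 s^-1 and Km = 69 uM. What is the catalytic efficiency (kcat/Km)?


Catalytic efficiency = kcat / Km
= 856 / 69
= 12.4058 uM^-1*s^-1

12.4058 uM^-1*s^-1


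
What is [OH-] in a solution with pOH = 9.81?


[OH-] = 10^(-pOH)
[OH-] = 10^(-9.81)
[OH-] = 1.549e-10 M

1.549e-10 M


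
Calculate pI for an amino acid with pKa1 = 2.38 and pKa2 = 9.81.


pI = (pKa1 + pKa2) / 2
pI = (2.38 + 9.81) / 2
pI = 6.095

6.095


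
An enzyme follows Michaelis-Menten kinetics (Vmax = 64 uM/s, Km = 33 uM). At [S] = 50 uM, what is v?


v = Vmax * [S] / (Km + [S])
v = 64 * 50 / (33 + 50)
v = 38.5542 uM/s

38.5542 uM/s


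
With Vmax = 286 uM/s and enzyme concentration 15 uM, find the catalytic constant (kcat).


kcat = Vmax / [E]t
kcat = 286 / 15
kcat = 19.0667 s^-1

19.0667 s^-1


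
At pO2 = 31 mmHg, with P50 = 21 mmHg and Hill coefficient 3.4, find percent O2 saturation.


Y = pO2^n / (P50^n + pO2^n)
Y = 31^3.4 / (21^3.4 + 31^3.4)
Y = 78.99%

78.99%


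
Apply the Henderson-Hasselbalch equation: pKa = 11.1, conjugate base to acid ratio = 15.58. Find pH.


pH = pKa + log10([A-]/[HA])
pH = 11.1 + log10(15.58)
pH = 12.2926

12.2926


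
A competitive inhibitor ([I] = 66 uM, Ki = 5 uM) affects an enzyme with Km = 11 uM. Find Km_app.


Km_app = Km * (1 + [I]/Ki)
Km_app = 11 * (1 + 66/5)
Km_app = 156.2 uM

156.2 uM


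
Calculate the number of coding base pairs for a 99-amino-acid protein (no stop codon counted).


Each amino acid = 1 codon = 3 bp
bp = 99 * 3 = 297 bp

297 bp


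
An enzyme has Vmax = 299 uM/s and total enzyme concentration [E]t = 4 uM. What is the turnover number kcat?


kcat = Vmax / [E]t
kcat = 299 / 4
kcat = 74.75 s^-1

74.75 s^-1


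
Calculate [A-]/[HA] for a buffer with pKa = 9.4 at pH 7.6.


[A-]/[HA] = 10^(pH - pKa)
= 10^(7.6 - 9.4)
= 0.0158

0.0158


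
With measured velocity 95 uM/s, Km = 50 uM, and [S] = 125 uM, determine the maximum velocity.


Vmax = v * (Km + [S]) / [S]
Vmax = 95 * (50 + 125) / 125
Vmax = 133.0 uM/s

133.0 uM/s


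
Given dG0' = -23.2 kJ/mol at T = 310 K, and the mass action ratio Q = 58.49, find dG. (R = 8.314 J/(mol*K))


dG = dG0' + RT * ln(Q) / 1000
dG = -23.2 + 8.314 * 310 * ln(58.49) / 1000
dG = -12.7132 kJ/mol

-12.7132 kJ/mol


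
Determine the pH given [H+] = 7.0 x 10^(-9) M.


pH = -log10([H+])
pH = -log10(7.0 x 10^(-9))
pH = 8.1549

8.1549


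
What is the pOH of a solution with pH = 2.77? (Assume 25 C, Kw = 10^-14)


pOH = 14 - pH
pOH = 14 - 2.77
pOH = 11.23

11.23


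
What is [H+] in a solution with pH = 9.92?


[H+] = 10^(-pH)
[H+] = 10^(-9.92)
[H+] = 1.202e-10 M

1.202e-10 M


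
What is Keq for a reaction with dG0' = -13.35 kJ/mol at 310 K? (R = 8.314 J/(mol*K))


Keq = exp(-dG0 * 1000 / (R * T))
Keq = exp(-(-13.35) * 1000 / (8.314 * 310))
Keq = 177.64

177.64


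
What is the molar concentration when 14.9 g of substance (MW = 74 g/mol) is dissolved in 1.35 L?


C = (mass / MW) / volume
C = (14.9 / 74) / 1.35
C = 0.1491 M

0.1491 M


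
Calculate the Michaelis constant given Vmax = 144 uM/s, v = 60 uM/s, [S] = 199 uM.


Km = [S] * (Vmax - v) / v
Km = 199 * (144 - 60) / 60
Km = 278.6 uM

278.6 uM


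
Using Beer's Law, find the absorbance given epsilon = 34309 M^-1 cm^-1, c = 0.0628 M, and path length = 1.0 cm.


A = epsilon * c * l
A = 34309 * 0.0628 * 1.0
A = 2154.6052

2154.6052


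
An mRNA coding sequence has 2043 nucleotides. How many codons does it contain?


codons = nucleotides / 3
codons = 2043 / 3 = 681

681


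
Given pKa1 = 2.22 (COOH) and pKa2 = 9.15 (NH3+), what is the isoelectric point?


pI = (pKa1 + pKa2) / 2
pI = (2.22 + 9.15) / 2
pI = 5.685

5.685


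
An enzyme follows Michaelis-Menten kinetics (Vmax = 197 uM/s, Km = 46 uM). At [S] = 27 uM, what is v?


v = Vmax * [S] / (Km + [S])
v = 197 * 27 / (46 + 27)
v = 72.863 uM/s

72.863 uM/s


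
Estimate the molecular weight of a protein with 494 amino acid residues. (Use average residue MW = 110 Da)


MW = n_residues * 110 Da
MW = 494 * 110
MW = 54340 Da

54340 Da


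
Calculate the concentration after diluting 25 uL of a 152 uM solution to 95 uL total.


C2 = C1 * V1 / V2
C2 = 152 * 25 / 95
C2 = 40.0 uM

40.0 uM


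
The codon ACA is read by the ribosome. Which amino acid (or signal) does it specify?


Standard genetic code lookup.
Codon ACA -> Thr

Thr


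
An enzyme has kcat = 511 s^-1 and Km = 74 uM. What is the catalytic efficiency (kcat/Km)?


Catalytic efficiency = kcat / Km
= 511 / 74
= 6.9054 uM^-1*s^-1

6.9054 uM^-1*s^-1


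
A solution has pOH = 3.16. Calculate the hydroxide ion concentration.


[OH-] = 10^(-pOH)
[OH-] = 10^(-3.16)
[OH-] = 6.918e-04 M

6.918e-04 M


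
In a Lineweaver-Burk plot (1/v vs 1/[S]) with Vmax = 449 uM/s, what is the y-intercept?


y-intercept = 1/Vmax
= 1/449
= 0.0022 s/uM

0.0022 s/uM


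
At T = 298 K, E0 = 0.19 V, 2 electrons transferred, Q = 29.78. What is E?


E = E0 - (RT/nF) * ln(Q)
E = 0.19 - (8.314 * 298 / (2 * 96485)) * ln(29.78)
E = 0.1464 V

0.1464 V


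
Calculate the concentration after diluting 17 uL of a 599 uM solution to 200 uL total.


C2 = C1 * V1 / V2
C2 = 599 * 17 / 200
C2 = 50.915 uM

50.915 uM


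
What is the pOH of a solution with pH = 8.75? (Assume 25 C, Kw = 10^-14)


pOH = 14 - pH
pOH = 14 - 8.75
pOH = 5.25

5.25


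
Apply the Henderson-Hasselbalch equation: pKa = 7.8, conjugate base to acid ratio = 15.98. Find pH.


pH = pKa + log10([A-]/[HA])
pH = 7.8 + log10(15.98)
pH = 9.0036

9.0036


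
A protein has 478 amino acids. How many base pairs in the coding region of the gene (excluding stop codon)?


Each amino acid = 1 codon = 3 bp
bp = 478 * 3 = 1434 bp

1434 bp


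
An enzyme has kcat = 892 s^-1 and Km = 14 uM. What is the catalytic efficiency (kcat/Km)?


Catalytic efficiency = kcat / Km
= 892 / 14
= 63.7143 uM^-1*s^-1

63.7143 uM^-1*s^-1


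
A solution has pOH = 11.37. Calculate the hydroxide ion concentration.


[OH-] = 10^(-pOH)
[OH-] = 10^(-11.37)
[OH-] = 4.266e-12 M

4.266e-12 M


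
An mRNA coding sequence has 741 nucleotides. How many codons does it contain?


codons = nucleotides / 3
codons = 741 / 3 = 247

247


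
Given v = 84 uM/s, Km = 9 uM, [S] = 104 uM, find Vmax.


Vmax = v * (Km + [S]) / [S]
Vmax = 84 * (9 + 104) / 104
Vmax = 91.2692 uM/s

91.2692 uM/s


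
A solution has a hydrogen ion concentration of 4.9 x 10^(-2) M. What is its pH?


pH = -log10([H+])
pH = -log10(4.9 x 10^(-2))
pH = 1.3098

1.3098


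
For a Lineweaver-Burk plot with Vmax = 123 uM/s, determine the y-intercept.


y-intercept = 1/Vmax
= 1/123
= 0.0081 s/uM

0.0081 s/uM


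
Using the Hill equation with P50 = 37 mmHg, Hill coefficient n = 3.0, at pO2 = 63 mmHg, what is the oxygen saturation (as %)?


Y = pO2^n / (P50^n + pO2^n)
Y = 63^3.0 / (37^3.0 + 63^3.0)
Y = 83.15%

83.15%


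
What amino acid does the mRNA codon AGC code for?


Standard genetic code lookup.
Codon AGC -> Ser

Ser


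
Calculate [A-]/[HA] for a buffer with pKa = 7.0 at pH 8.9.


[A-]/[HA] = 10^(pH - pKa)
= 10^(8.9 - 7.0)
= 79.4328

79.4328


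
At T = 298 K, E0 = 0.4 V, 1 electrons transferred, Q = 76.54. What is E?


E = E0 - (RT/nF) * ln(Q)
E = 0.4 - (8.314 * 298 / (1 * 96485)) * ln(76.54)
E = 0.2886 V

0.2886 V


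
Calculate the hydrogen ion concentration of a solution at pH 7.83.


[H+] = 10^(-pH)
[H+] = 10^(-7.83)
[H+] = 1.479e-08 M

1.479e-08 M


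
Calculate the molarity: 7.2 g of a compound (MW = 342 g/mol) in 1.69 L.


C = (mass / MW) / volume
C = (7.2 / 342) / 1.69
C = 0.0125 M

0.0125 M


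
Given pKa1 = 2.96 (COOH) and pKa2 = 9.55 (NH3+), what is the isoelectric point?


pI = (pKa1 + pKa2) / 2
pI = (2.96 + 9.55) / 2
pI = 6.255

6.255


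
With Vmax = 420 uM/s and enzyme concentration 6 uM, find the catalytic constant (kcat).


kcat = Vmax / [E]t
kcat = 420 / 6
kcat = 70.0 s^-1

70.0 s^-1


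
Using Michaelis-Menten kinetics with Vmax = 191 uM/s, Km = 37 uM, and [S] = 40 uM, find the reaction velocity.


v = Vmax * [S] / (Km + [S])
v = 191 * 40 / (37 + 40)
v = 99.2208 uM/s

99.2208 uM/s


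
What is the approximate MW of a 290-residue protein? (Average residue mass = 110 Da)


MW = n_residues * 110 Da
MW = 290 * 110
MW = 31900 Da

31900 Da


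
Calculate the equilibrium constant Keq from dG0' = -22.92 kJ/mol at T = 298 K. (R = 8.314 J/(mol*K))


Keq = exp(-dG0 * 1000 / (R * T))
Keq = exp(-(-22.92) * 1000 / (8.314 * 298))
Keq = 10414.8974

10414.8974


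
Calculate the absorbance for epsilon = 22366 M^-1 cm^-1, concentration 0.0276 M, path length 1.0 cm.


A = epsilon * c * l
A = 22366 * 0.0276 * 1.0
A = 617.3016

617.3016


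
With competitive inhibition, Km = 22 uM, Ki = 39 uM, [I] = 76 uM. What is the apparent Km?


Km_app = Km * (1 + [I]/Ki)
Km_app = 22 * (1 + 76/39)
Km_app = 64.8718 uM

64.8718 uM


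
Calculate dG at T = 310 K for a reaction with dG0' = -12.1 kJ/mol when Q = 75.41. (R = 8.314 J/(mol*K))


dG = dG0' + RT * ln(Q) / 1000
dG = -12.1 + 8.314 * 310 * ln(75.41) / 1000
dG = -0.9583 kJ/mol

-0.9583 kJ/mol


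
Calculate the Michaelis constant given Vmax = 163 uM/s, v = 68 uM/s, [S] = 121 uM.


Km = [S] * (Vmax - v) / v
Km = 121 * (163 - 68) / 68
Km = 169.0441 uM

169.0441 uM


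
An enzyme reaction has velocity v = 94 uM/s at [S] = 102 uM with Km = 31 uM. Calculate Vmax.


Vmax = v * (Km + [S]) / [S]
Vmax = 94 * (31 + 102) / 102
Vmax = 122.5686 uM/s

122.5686 uM/s


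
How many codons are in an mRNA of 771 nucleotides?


codons = nucleotides / 3
codons = 771 / 3 = 257

257


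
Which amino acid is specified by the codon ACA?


Standard genetic code lookup.
Codon ACA -> Thr

Thr


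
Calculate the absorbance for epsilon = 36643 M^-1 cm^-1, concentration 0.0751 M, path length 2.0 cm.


A = epsilon * c * l
A = 36643 * 0.0751 * 2.0
A = 5503.7786

5503.7786


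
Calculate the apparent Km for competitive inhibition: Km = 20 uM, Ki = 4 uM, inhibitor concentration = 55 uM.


Km_app = Km * (1 + [I]/Ki)
Km_app = 20 * (1 + 55/4)
Km_app = 295.0 uM

295.0 uM


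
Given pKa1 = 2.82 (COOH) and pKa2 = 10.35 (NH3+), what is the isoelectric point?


pI = (pKa1 + pKa2) / 2
pI = (2.82 + 10.35) / 2
pI = 6.585

6.585


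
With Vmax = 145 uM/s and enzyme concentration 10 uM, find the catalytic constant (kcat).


kcat = Vmax / [E]t
kcat = 145 / 10
kcat = 14.5 s^-1

14.5 s^-1


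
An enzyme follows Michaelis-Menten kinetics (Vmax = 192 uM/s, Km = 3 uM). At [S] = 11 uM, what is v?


v = Vmax * [S] / (Km + [S])
v = 192 * 11 / (3 + 11)
v = 150.8571 uM/s

150.8571 uM/s


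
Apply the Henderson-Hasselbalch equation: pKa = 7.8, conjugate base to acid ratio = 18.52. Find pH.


pH = pKa + log10([A-]/[HA])
pH = 7.8 + log10(18.52)
pH = 9.0676

9.0676


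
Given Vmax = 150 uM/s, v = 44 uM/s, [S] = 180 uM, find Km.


Km = [S] * (Vmax - v) / v
Km = 180 * (150 - 44) / 44
Km = 433.6364 uM

433.6364 uM


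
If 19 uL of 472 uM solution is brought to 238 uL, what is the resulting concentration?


C2 = C1 * V1 / V2
C2 = 472 * 19 / 238
C2 = 37.6807 uM

37.6807 uM


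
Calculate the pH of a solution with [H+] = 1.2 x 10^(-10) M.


pH = -log10([H+])
pH = -log10(1.2 x 10^(-10))
pH = 9.9208

9.9208


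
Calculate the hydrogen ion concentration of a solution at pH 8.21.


[H+] = 10^(-pH)
[H+] = 10^(-8.21)
[H+] = 6.166e-09 M

6.166e-09 M


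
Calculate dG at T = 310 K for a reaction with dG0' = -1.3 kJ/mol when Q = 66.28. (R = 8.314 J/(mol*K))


dG = dG0' + RT * ln(Q) / 1000
dG = -1.3 + 8.314 * 310 * ln(66.28) / 1000
dG = 9.5091 kJ/mol

9.5091 kJ/mol


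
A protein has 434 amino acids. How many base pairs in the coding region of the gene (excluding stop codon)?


Each amino acid = 1 codon = 3 bp
bp = 434 * 3 = 1302 bp

1302 bp


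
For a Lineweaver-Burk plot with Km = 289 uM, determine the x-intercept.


x-intercept = -1/Km
= -1/289
= -0.0035 1/uM

-0.0035 1/uM


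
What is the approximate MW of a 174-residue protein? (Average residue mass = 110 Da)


MW = n_residues * 110 Da
MW = 174 * 110
MW = 19140 Da

19140 Da


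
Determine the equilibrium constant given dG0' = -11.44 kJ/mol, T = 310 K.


Keq = exp(-dG0 * 1000 / (R * T))
Keq = exp(-(-11.44) * 1000 / (8.314 * 310))
Keq = 84.6635

84.6635


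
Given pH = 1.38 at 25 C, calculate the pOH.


pOH = 14 - pH
pOH = 14 - 1.38
pOH = 12.62

12.62


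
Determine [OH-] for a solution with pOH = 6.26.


[OH-] = 10^(-pOH)
[OH-] = 10^(-6.26)
[OH-] = 5.495e-07 M

5.495e-07 M


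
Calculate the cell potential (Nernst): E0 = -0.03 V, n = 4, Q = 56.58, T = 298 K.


E = E0 - (RT/nF) * ln(Q)
E = -0.03 - (8.314 * 298 / (4 * 96485)) * ln(56.58)
E = -0.0559 V

-0.0559 V


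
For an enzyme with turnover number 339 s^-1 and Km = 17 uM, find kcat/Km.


Catalytic efficiency = kcat / Km
= 339 / 17
= 19.9412 uM^-1*s^-1

19.9412 uM^-1*s^-1


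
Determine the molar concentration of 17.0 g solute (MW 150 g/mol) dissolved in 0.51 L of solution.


C = (mass / MW) / volume
C = (17.0 / 150) / 0.51
C = 0.2222 M

0.2222 M


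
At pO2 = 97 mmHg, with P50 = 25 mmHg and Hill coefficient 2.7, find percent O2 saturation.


Y = pO2^n / (P50^n + pO2^n)
Y = 97^2.7 / (25^2.7 + 97^2.7)
Y = 97.49%

97.49%


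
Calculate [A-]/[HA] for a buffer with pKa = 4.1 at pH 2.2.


[A-]/[HA] = 10^(pH - pKa)
= 10^(2.2 - 4.1)
= 0.0126

0.0126


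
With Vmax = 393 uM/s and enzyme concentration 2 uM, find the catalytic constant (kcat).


kcat = Vmax / [E]t
kcat = 393 / 2
kcat = 196.5 s^-1

196.5 s^-1


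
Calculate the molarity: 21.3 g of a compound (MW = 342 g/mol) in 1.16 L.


C = (mass / MW) / volume
C = (21.3 / 342) / 1.16
C = 0.0537 M

0.0537 M


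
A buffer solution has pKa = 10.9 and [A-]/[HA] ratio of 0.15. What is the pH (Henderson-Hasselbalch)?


pH = pKa + log10([A-]/[HA])
pH = 10.9 + log10(0.15)
pH = 10.0761

10.0761


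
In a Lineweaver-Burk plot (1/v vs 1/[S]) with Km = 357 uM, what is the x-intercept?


x-intercept = -1/Km
= -1/357
= -0.0028 1/uM

-0.0028 1/uM


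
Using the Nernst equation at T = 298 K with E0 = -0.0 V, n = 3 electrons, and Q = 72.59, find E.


E = E0 - (RT/nF) * ln(Q)
E = -0.0 - (8.314 * 298 / (3 * 96485)) * ln(72.59)
E = -0.0367 V

-0.0367 V


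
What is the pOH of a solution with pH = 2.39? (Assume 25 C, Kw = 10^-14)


pOH = 14 - pH
pOH = 14 - 2.39
pOH = 11.61

11.61


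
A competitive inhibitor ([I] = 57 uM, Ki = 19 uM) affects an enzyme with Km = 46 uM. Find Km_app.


Km_app = Km * (1 + [I]/Ki)
Km_app = 46 * (1 + 57/19)
Km_app = 184.0 uM

184.0 uM


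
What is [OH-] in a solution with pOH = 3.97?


[OH-] = 10^(-pOH)
[OH-] = 10^(-3.97)
[OH-] = 1.072e-04 M

1.072e-04 M


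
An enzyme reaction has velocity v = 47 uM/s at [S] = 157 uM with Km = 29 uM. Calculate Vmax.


Vmax = v * (Km + [S]) / [S]
Vmax = 47 * (29 + 157) / 157
Vmax = 55.6815 uM/s

55.6815 uM/s


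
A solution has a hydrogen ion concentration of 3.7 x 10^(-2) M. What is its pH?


pH = -log10([H+])
pH = -log10(3.7 x 10^(-2))
pH = 1.4318

1.4318


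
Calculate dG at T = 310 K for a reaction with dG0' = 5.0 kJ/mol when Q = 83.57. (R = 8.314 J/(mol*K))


dG = dG0' + RT * ln(Q) / 1000
dG = 5.0 + 8.314 * 310 * ln(83.57) / 1000
dG = 16.4065 kJ/mol

16.4065 kJ/mol


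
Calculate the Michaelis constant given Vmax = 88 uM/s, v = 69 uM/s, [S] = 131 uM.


Km = [S] * (Vmax - v) / v
Km = 131 * (88 - 69) / 69
Km = 36.0725 uM

36.0725 uM


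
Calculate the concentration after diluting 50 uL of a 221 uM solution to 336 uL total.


C2 = C1 * V1 / V2
C2 = 221 * 50 / 336
C2 = 32.8869 uM

32.8869 uM


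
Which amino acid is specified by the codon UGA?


Standard genetic code lookup.
Codon UGA -> Stop

Stop


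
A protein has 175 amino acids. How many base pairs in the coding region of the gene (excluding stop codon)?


Each amino acid = 1 codon = 3 bp
bp = 175 * 3 = 525 bp

525 bp


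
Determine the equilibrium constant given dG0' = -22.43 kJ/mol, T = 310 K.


Keq = exp(-dG0 * 1000 / (R * T))
Keq = exp(-(-22.43) * 1000 / (8.314 * 310))
Keq = 6019.5698

6019.5698


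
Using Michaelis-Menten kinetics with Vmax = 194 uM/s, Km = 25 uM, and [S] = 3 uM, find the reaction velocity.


v = Vmax * [S] / (Km + [S])
v = 194 * 3 / (25 + 3)
v = 20.7857 uM/s

20.7857 uM/s


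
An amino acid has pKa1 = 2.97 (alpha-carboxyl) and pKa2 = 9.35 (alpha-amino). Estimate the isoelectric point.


pI = (pKa1 + pKa2) / 2
pI = (2.97 + 9.35) / 2
pI = 6.16

6.16


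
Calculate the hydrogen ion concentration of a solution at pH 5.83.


[H+] = 10^(-pH)
[H+] = 10^(-5.83)
[H+] = 1.479e-06 M

1.479e-06 M


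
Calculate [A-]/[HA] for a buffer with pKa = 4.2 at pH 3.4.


[A-]/[HA] = 10^(pH - pKa)
= 10^(3.4 - 4.2)
= 0.1585

0.1585


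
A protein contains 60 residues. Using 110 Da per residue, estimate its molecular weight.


MW = n_residues * 110 Da
MW = 60 * 110
MW = 6600 Da

6600 Da


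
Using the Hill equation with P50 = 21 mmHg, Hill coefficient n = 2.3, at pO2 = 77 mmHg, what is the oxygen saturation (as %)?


Y = pO2^n / (P50^n + pO2^n)
Y = 77^2.3 / (21^2.3 + 77^2.3)
Y = 95.2%

95.2%


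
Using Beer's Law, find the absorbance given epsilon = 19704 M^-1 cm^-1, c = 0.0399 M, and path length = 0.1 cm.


A = epsilon * c * l
A = 19704 * 0.0399 * 0.1
A = 78.619

78.619


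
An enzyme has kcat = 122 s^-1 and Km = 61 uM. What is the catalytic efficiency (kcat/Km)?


Catalytic efficiency = kcat / Km
= 122 / 61
= 2.0 uM^-1*s^-1

2.0 uM^-1*s^-1


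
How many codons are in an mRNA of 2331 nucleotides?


codons = nucleotides / 3
codons = 2331 / 3 = 777

777


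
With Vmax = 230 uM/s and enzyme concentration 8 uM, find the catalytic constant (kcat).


kcat = Vmax / [E]t
kcat = 230 / 8
kcat = 28.75 s^-1

28.75 s^-1


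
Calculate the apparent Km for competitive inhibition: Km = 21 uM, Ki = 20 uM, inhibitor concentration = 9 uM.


Km_app = Km * (1 + [I]/Ki)
Km_app = 21 * (1 + 9/20)
Km_app = 30.45 uM

30.45 uM


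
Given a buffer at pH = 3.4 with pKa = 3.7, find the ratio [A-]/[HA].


[A-]/[HA] = 10^(pH - pKa)
= 10^(3.4 - 3.7)
= 0.5012

0.5012


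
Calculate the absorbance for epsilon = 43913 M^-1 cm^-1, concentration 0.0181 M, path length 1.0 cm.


A = epsilon * c * l
A = 43913 * 0.0181 * 1.0
A = 794.8253

794.8253


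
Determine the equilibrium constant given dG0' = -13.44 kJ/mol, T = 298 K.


Keq = exp(-dG0 * 1000 / (R * T))
Keq = exp(-(-13.44) * 1000 / (8.314 * 298))
Keq = 226.9355

226.9355


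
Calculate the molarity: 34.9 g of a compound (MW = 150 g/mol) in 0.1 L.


C = (mass / MW) / volume
C = (34.9 / 150) / 0.1
C = 2.3267 M

2.3267 M


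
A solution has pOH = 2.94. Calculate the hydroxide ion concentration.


[OH-] = 10^(-pOH)
[OH-] = 10^(-2.94)
[OH-] = 0.0011 M

0.0011 M


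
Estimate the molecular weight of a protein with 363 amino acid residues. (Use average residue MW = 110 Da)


MW = n_residues * 110 Da
MW = 363 * 110
MW = 39930 Da

39930 Da


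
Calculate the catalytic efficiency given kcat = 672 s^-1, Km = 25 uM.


Catalytic efficiency = kcat / Km
= 672 / 25
= 26.88 uM^-1*s^-1

26.88 uM^-1*s^-1


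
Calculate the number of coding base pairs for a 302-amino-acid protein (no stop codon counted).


Each amino acid = 1 codon = 3 bp
bp = 302 * 3 = 906 bp

906 bp


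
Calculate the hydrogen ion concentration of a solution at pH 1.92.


[H+] = 10^(-pH)
[H+] = 10^(-1.92)
[H+] = 0.012 M

0.012 M


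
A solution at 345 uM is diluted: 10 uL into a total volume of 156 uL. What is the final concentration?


C2 = C1 * V1 / V2
C2 = 345 * 10 / 156
C2 = 22.1154 uM

22.1154 uM


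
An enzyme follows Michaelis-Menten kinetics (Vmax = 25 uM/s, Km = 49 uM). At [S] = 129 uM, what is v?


v = Vmax * [S] / (Km + [S])
v = 25 * 129 / (49 + 129)
v = 18.118 uM/s

18.118 uM/s


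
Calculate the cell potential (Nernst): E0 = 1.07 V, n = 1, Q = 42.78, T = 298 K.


E = E0 - (RT/nF) * ln(Q)
E = 1.07 - (8.314 * 298 / (1 * 96485)) * ln(42.78)
E = 0.9736 V

0.9736 V


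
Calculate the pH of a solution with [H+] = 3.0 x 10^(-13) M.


pH = -log10([H+])
pH = -log10(3.0 x 10^(-13))
pH = 12.5229

12.5229


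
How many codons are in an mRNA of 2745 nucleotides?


codons = nucleotides / 3
codons = 2745 / 3 = 915

915


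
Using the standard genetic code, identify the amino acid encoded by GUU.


Standard genetic code lookup.
Codon GUU -> Val

Val


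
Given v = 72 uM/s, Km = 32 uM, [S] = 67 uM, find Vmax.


Vmax = v * (Km + [S]) / [S]
Vmax = 72 * (32 + 67) / 67
Vmax = 106.3881 uM/s

106.3881 uM/s


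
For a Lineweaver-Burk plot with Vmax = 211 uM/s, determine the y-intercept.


y-intercept = 1/Vmax
= 1/211
= 0.0047 s/uM

0.0047 s/uM


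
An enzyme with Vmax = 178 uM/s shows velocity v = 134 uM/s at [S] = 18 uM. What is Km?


Km = [S] * (Vmax - v) / v
Km = 18 * (178 - 134) / 134
Km = 5.9104 uM

5.9104 uM


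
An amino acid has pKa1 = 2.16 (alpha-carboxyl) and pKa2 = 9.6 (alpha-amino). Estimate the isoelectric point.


pI = (pKa1 + pKa2) / 2
pI = (2.16 + 9.6) / 2
pI = 5.88

5.88


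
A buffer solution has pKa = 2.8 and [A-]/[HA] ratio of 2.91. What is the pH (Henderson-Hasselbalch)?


pH = pKa + log10([A-]/[HA])
pH = 2.8 + log10(2.91)
pH = 3.2639

3.2639


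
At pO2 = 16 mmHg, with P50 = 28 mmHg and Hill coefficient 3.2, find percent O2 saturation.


Y = pO2^n / (P50^n + pO2^n)
Y = 16^3.2 / (28^3.2 + 16^3.2)
Y = 14.3%

14.3%


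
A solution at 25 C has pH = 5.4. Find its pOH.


pOH = 14 - pH
pOH = 14 - 5.4
pOH = 8.6

8.6


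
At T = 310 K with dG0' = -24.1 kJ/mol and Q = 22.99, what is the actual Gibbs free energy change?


dG = dG0' + RT * ln(Q) / 1000
dG = -24.1 + 8.314 * 310 * ln(22.99) / 1000
dG = -16.0199 kJ/mol

-16.0199 kJ/mol


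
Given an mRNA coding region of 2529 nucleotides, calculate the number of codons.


codons = nucleotides / 3
codons = 2529 / 3 = 843

843


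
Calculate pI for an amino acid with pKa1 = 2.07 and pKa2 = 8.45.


pI = (pKa1 + pKa2) / 2
pI = (2.07 + 8.45) / 2
pI = 5.26

5.26


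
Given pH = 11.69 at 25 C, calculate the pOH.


pOH = 14 - pH
pOH = 14 - 11.69
pOH = 2.31

2.31


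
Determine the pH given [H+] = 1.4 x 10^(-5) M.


pH = -log10([H+])
pH = -log10(1.4 x 10^(-5))
pH = 4.8539

4.8539


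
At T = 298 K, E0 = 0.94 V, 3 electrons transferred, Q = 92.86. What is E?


E = E0 - (RT/nF) * ln(Q)
E = 0.94 - (8.314 * 298 / (3 * 96485)) * ln(92.86)
E = 0.9012 V

0.9012 V


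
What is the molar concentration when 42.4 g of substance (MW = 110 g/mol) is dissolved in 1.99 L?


C = (mass / MW) / volume
C = (42.4 / 110) / 1.99
C = 0.1937 M

0.1937 M


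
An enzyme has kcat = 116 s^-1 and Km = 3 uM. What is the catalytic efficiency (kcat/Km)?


Catalytic efficiency = kcat / Km
= 116 / 3
= 38.6667 uM^-1*s^-1

38.6667 uM^-1*s^-1


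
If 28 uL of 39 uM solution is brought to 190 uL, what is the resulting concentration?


C2 = C1 * V1 / V2
C2 = 39 * 28 / 190
C2 = 5.7474 uM

5.7474 uM


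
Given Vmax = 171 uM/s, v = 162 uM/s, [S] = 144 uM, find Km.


Km = [S] * (Vmax - v) / v
Km = 144 * (171 - 162) / 162
Km = 8.0 uM

8.0 uM


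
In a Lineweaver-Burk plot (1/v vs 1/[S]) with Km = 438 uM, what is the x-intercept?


x-intercept = -1/Km
= -1/438
= -0.0023 1/uM

-0.0023 1/uM


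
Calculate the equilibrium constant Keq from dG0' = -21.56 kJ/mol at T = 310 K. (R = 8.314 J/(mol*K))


Keq = exp(-dG0 * 1000 / (R * T))
Keq = exp(-(-21.56) * 1000 / (8.314 * 310))
Keq = 4295.0297

4295.0297


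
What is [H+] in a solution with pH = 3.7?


[H+] = 10^(-pH)
[H+] = 10^(-3.7)
[H+] = 1.995e-04 M

1.995e-04 M


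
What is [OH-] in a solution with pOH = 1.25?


[OH-] = 10^(-pOH)
[OH-] = 10^(-1.25)
[OH-] = 0.0562 M

0.0562 M


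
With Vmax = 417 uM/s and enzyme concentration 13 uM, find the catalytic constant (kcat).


kcat = Vmax / [E]t
kcat = 417 / 13
kcat = 32.0769 s^-1

32.0769 s^-1


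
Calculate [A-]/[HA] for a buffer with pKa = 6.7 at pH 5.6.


[A-]/[HA] = 10^(pH - pKa)
= 10^(5.6 - 6.7)
= 0.0794

0.0794


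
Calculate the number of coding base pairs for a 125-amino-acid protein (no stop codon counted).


Each amino acid = 1 codon = 3 bp
bp = 125 * 3 = 375 bp

375 bp


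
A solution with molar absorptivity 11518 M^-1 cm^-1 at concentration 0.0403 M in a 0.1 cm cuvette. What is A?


A = epsilon * c * l
A = 11518 * 0.0403 * 0.1
A = 46.4175

46.4175


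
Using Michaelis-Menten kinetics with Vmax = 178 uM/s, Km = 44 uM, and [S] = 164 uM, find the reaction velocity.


v = Vmax * [S] / (Km + [S])
v = 178 * 164 / (44 + 164)
v = 140.3462 uM/s

140.3462 uM/s


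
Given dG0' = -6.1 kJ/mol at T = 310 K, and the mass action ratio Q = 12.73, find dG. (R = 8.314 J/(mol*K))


dG = dG0' + RT * ln(Q) / 1000
dG = -6.1 + 8.314 * 310 * ln(12.73) / 1000
dG = 0.4567 kJ/mol

0.4567 kJ/mol


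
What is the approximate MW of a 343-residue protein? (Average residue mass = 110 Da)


MW = n_residues * 110 Da
MW = 343 * 110
MW = 37730 Da

37730 Da


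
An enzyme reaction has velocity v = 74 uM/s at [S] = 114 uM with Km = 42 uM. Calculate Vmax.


Vmax = v * (Km + [S]) / [S]
Vmax = 74 * (42 + 114) / 114
Vmax = 101.2632 uM/s

101.2632 uM/s


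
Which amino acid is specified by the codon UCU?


Standard genetic code lookup.
Codon UCU -> Ser

Ser


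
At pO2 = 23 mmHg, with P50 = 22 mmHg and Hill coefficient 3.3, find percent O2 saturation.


Y = pO2^n / (P50^n + pO2^n)
Y = 23^3.3 / (22^3.3 + 23^3.3)
Y = 53.66%

53.66%


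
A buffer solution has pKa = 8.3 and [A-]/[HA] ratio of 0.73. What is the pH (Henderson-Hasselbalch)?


pH = pKa + log10([A-]/[HA])
pH = 8.3 + log10(0.73)
pH = 8.1633

8.1633


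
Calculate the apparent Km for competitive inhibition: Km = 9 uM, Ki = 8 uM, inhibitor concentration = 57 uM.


Km_app = Km * (1 + [I]/Ki)
Km_app = 9 * (1 + 57/8)
Km_app = 73.125 uM

73.125 uM


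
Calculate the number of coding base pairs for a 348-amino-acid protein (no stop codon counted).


Each amino acid = 1 codon = 3 bp
bp = 348 * 3 = 1044 bp

1044 bp


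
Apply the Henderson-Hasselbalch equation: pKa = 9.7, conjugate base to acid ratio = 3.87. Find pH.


pH = pKa + log10([A-]/[HA])
pH = 9.7 + log10(3.87)
pH = 10.2877

10.2877


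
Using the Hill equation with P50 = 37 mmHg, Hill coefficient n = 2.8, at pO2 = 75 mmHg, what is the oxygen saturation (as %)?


Y = pO2^n / (P50^n + pO2^n)
Y = 75^2.8 / (37^2.8 + 75^2.8)
Y = 87.85%

87.85%


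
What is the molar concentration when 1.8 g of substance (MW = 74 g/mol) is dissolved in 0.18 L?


C = (mass / MW) / volume
C = (1.8 / 74) / 0.18
C = 0.1351 M

0.1351 M


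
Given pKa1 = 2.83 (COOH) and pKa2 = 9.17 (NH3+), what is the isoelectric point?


pI = (pKa1 + pKa2) / 2
pI = (2.83 + 9.17) / 2
pI = 6.0

6.0


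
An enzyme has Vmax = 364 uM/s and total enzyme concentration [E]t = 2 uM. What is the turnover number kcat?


kcat = Vmax / [E]t
kcat = 364 / 2
kcat = 182.0 s^-1

182.0 s^-1


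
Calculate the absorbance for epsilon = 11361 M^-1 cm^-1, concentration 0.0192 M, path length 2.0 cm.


A = epsilon * c * l
A = 11361 * 0.0192 * 2.0
A = 436.2624

436.2624


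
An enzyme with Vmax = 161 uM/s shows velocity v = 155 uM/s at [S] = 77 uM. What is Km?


Km = [S] * (Vmax - v) / v
Km = 77 * (161 - 155) / 155
Km = 2.9806 uM

2.9806 uM


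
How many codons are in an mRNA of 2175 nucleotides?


codons = nucleotides / 3
codons = 2175 / 3 = 725

725


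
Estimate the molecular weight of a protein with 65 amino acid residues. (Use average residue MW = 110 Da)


MW = n_residues * 110 Da
MW = 65 * 110
MW = 7150 Da

7150 Da


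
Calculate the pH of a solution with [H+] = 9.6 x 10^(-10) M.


pH = -log10([H+])
pH = -log10(9.6 x 10^(-10))
pH = 9.0177

9.0177


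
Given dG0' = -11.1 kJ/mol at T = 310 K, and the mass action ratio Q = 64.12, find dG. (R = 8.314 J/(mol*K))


dG = dG0' + RT * ln(Q) / 1000
dG = -11.1 + 8.314 * 310 * ln(64.12) / 1000
dG = -0.3763 kJ/mol

-0.3763 kJ/mol


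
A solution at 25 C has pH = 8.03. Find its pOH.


pOH = 14 - pH
pOH = 14 - 8.03
pOH = 5.97

5.97


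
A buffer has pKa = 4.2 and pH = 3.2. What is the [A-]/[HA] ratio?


[A-]/[HA] = 10^(pH - pKa)
= 10^(3.2 - 4.2)
= 0.1

0.1


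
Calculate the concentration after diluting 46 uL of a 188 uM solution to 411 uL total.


C2 = C1 * V1 / V2
C2 = 188 * 46 / 411
C2 = 21.0414 uM

21.0414 uM


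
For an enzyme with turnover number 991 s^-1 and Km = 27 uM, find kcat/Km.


Catalytic efficiency = kcat / Km
= 991 / 27
= 36.7037 uM^-1*s^-1

36.7037 uM^-1*s^-1


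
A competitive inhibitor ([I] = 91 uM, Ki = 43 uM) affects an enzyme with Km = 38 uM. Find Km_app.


Km_app = Km * (1 + [I]/Ki)
Km_app = 38 * (1 + 91/43)
Km_app = 118.4186 uM

118.4186 uM


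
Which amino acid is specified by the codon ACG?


Standard genetic code lookup.
Codon ACG -> Thr

Thr


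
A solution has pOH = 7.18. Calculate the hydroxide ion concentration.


[OH-] = 10^(-pOH)
[OH-] = 10^(-7.18)
[OH-] = 6.607e-08 M

6.607e-08 M


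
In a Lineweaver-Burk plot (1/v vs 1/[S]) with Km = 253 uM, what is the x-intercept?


x-intercept = -1/Km
= -1/253
= -0.004 1/uM

-0.004 1/uM


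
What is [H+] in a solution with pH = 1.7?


[H+] = 10^(-pH)
[H+] = 10^(-1.7)
[H+] = 0.02 M

0.02 M


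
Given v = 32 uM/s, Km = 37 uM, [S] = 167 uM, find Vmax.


Vmax = v * (Km + [S]) / [S]
Vmax = 32 * (37 + 167) / 167
Vmax = 39.0898 uM/s

39.0898 uM/s


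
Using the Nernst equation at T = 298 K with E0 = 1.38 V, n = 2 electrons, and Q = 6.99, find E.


E = E0 - (RT/nF) * ln(Q)
E = 1.38 - (8.314 * 298 / (2 * 96485)) * ln(6.99)
E = 1.355 V

1.355 V


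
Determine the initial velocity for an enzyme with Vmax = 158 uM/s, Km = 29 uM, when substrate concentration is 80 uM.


v = Vmax * [S] / (Km + [S])
v = 158 * 80 / (29 + 80)
v = 115.9633 uM/s

115.9633 uM/s


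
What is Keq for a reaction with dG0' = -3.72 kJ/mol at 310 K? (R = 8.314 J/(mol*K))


Keq = exp(-dG0 * 1000 / (R * T))
Keq = exp(-(-3.72) * 1000 / (8.314 * 310))
Keq = 4.2349

4.2349


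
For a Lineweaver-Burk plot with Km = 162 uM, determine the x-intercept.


x-intercept = -1/Km
= -1/162
= -0.0062 1/uM

-0.0062 1/uM


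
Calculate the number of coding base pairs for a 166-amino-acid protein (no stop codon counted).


Each amino acid = 1 codon = 3 bp
bp = 166 * 3 = 498 bp

498 bp


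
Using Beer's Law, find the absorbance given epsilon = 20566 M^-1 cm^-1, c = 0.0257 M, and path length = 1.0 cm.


A = epsilon * c * l
A = 20566 * 0.0257 * 1.0
A = 528.5462

528.5462


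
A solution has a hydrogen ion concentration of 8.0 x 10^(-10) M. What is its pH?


pH = -log10([H+])
pH = -log10(8.0 x 10^(-10))
pH = 9.0969

9.0969


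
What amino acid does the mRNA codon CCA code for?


Standard genetic code lookup.
Codon CCA -> Pro

Pro


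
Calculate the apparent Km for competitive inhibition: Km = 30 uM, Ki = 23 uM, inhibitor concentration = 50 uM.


Km_app = Km * (1 + [I]/Ki)
Km_app = 30 * (1 + 50/23)
Km_app = 95.2174 uM

95.2174 uM


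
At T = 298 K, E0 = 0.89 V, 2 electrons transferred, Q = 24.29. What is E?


E = E0 - (RT/nF) * ln(Q)
E = 0.89 - (8.314 * 298 / (2 * 96485)) * ln(24.29)
E = 0.849 V

0.849 V


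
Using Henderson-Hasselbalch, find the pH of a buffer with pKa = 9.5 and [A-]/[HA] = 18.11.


pH = pKa + log10([A-]/[HA])
pH = 9.5 + log10(18.11)
pH = 10.7579

10.7579


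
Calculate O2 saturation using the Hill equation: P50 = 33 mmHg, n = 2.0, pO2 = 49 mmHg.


Y = pO2^n / (P50^n + pO2^n)
Y = 49^2.0 / (33^2.0 + 49^2.0)
Y = 68.8%

68.8%
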